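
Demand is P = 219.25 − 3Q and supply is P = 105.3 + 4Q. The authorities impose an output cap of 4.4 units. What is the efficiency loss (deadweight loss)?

Competitive equilibrium: 219.25 − 3Q = 105.3 + 4Q → Q* = 16.2786, P* = 170.4143.
At Q = 4.4: demand price = 219.25 − 3·4.4 = 206.05; supply price = 105.3 + 4·4.4 = 122.9.
ΔQ = 16.2786 − 4.4 = 11.8786; wedge = 206.05 − 122.9 = 83.15.
Deadweight loss = ½ × 11.8786 × 83.15 = 493.85.

493.85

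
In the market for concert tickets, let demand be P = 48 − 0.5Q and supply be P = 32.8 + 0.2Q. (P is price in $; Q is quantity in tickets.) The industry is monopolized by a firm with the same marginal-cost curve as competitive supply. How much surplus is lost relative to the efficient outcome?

Competitive equilibrium: 48 − 0.5Q = 32.8 + 0.2Q → Q* = 21.7143, P* = 37.1429.
Marginal revenue: MR = 48 − Q. Set MR = MC: 48 − Q = 32.8 + 0.2Q → Q_m = 12.6667.
Price P_m = 48 − 0.5·12.6667 = 41.6667; MC(Q_m) = 32.8 + 0.2·12.6667 = 35.3333.
Competitive Q* = 21.7143, so ΔQ = 9.0476; wedge = 41.6667 − 35.3333 = 6.3334.
DWL = ½ × 9.0476 × 6.3334 = $28.65.

$28.65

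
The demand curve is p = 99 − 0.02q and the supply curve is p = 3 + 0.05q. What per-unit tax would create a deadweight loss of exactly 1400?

Competitive equilibrium: 99 − 0.02q = 3 + 0.05q → q* = 1371.4286, p* = 71.5714.
A tax t gives Δq = t/0.07 and wedge t, so DWL = t²/0.14.
t²/0.14 = 1400 → t² = 196 → t = 14.

14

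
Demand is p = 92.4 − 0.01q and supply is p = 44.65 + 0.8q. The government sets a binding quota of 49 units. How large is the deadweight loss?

40.10

Competitive equilibrium: 92.4 − 0.01q = 44.65 + 0.8q → q* = 58.9506, p* = 91.8105.
At q = 49: demand price = 92.4 − 0.01·49 = 91.91; supply price = 44.65 + 0.8·49 = 83.85.
Δq = 58.9506 − 49 = 9.9506; wedge = 91.91 − 83.85 = 8.06.
Welfare loss = ½ × 9.9506 × 8.06 = 40.10.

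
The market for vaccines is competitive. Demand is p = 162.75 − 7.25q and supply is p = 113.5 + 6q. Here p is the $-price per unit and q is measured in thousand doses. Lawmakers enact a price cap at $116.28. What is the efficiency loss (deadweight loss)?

$70.13 thousand

Competitive equilibrium: 162.75 − 7.25q = 113.5 + 6q → q* = 3.71698, p* = 135.80189.
At the ceiling p = 116.28, quantity supplied = (116.28 − 113.5)/6 = 0.46333.
Willingness to pay at q' = 0.46333: 162.75 − 7.25·0.46333 = 159.39086.
Δq = 3.71698 − 0.46333 = 3.25365; wedge = 159.39086 − 116.28 = 43.11086.
Deadweight loss = ½ × 3.25365 × 43.11086 = $70.13 thousand.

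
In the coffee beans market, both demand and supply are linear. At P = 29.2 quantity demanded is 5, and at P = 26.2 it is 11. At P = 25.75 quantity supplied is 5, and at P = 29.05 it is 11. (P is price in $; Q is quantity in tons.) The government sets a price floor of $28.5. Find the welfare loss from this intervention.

Demand slope = (26.2 − 29.2)/(11 − 5) = −0.5, so P = 31.7 − 0.5Q.
Supply slope = (29.05 − 25.75)/(11 − 5) = 0.55, so P = 23 + 0.55Q.
Competitive equilibrium: 31.7 − 0.5Q = 23 + 0.55Q → Q* = 8.2857, P* = 27.5571.
At the floor P = 28.5, quantity demanded = (31.7 − 28.5)/0.5 = 6.4.
Sellers' marginal cost at Q' = 6.4: 23 + 0.55·6.4 = 26.52.
ΔQ = 8.2857 − 6.4 = 1.8857; wedge = 28.5 − 26.52 = 1.98.
The triangle = ½ × 1.8857 × 1.98 = $1.87.

$1.87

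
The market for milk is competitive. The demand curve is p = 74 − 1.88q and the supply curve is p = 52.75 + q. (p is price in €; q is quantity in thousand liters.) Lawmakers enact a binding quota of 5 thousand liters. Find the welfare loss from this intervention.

€8.15 thousand

Competitive equilibrium: 74 − 1.88q = 52.75 + q → q* = 7.3785, p* = 60.1285.
At q = 5: demand price = 74 − 1.88·5 = 64.6; supply price = 52.75 + 1·5 = 57.75.
Δq = 7.3785 − 5 = 2.3785; wedge = 64.6 − 57.75 = 6.85.
The triangle = ½ × 2.3785 × 6.85 = €8.15 thousand.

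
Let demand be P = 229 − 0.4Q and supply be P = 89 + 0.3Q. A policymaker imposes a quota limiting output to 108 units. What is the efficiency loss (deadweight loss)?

Competitive equilibrium: 229 − 0.4Q = 89 + 0.3Q → Q* = 200, P* = 149.
At Q = 108: demand price = 229 − 0.4·108 = 185.8; supply price = 89 + 0.3·108 = 121.4.
ΔQ = 200 − 108 = 92; wedge = 185.8 − 121.4 = 64.4.
Deadweight loss = ½ × 92 × 64.4 = 2962.40.

2962.40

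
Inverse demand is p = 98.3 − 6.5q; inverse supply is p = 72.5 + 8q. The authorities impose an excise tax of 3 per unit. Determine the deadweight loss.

0.31

Competitive equilibrium: 98.3 − 6.5q = 72.5 + 8q → q* = 1.7793, p* = 86.7345.
With the tax, the buyer price exceeds the seller price by 3: (98.3 − 6.5q) − (72.5 + 8q) = 3 → q' = 1.5724.
Δq = 1.7793 − 1.5724 = 0.2069; the wedge equals the tax, 3.
The triangle = ½ × 0.2069 × 3 = 0.31.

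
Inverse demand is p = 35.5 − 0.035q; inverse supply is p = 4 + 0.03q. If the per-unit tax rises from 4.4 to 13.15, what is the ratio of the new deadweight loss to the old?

Competitive equilibrium: 35.5 − 0.035q = 4 + 0.03q → q* = 484.6154, p* = 18.5385.
For a per-unit tax t: Δq = t/0.065, so DWL = ½·t·(t/0.065) = t²/0.13.
At t = 4.4: DWL = 148.923. At t = 13.15: DWL = 1330.173.
Ratio = (13.15/4.4)² = 8.932.

8.932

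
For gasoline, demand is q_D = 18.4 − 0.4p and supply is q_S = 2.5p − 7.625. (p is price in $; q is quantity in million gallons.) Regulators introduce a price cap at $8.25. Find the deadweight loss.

$4.75 million

In inverse form: demand p = 46 − 2.5q, supply p = 3.05 + 0.4q.
Competitive equilibrium: 46 − 2.5q = 3.05 + 0.4q → q* = 14.8103, p* = 8.9741.
At the ceiling p = 8.25, quantity supplied = (8.25 − 3.05)/0.4 = 13.
Willingness to pay at q' = 13: 46 − 2.5·13 = 13.5.
Δq = 14.8103 − 13 = 1.8103; wedge = 13.5 − 8.25 = 5.25.
DWL = ½ × 1.8103 × 5.25 = $4.75 million.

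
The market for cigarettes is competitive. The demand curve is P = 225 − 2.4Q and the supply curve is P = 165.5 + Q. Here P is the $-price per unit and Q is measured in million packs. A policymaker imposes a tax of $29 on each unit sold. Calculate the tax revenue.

$260.15 million

Competitive equilibrium: 225 − 2.4Q = 165.5 + Q → Q* = 17.5, P* = 183.
With the tax, the buyer price exceeds the seller price by 29: (225 − 2.4Q) − (165.5 + Q) = 29 → Q' = 8.9706.
Tax revenue = 29 × 8.9706 = $260.15 million.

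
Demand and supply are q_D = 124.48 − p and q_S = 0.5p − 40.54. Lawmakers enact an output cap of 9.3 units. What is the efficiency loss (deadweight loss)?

In inverse form: demand p = 124.48 − q, supply p = 81.08 + 2q.
Competitive equilibrium: 124.48 − q = 81.08 + 2q → q* = 14.4667, p* = 110.0133.
At q = 9.3: demand price = 124.48 − 1·9.3 = 115.18; supply price = 81.08 + 2·9.3 = 99.68.
Δq = 14.4667 − 9.3 = 5.1667; wedge = 115.18 − 99.68 = 15.5.
DWL = ½ × 5.1667 × 15.5 = 40.04.

40.04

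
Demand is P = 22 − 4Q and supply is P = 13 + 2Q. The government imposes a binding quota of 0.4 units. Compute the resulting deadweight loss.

3.63

Competitive equilibrium: 22 − 4Q = 13 + 2Q → Q* = 1.5, P* = 16.
At Q = 0.4: demand price = 22 − 4·0.4 = 20.4; supply price = 13 + 2·0.4 = 13.8.
ΔQ = 1.5 − 0.4 = 1.1; wedge = 20.4 − 13.8 = 6.6.
Deadweight loss = ½ × 1.1 × 6.6 = 3.63.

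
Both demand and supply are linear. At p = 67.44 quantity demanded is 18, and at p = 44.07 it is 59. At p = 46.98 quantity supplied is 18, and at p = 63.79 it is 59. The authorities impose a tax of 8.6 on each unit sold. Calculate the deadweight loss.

Demand slope = (44.07 − 67.44)/(59 − 18) = −0.57, so p = 77.7 − 0.57q.
Supply slope = (63.79 − 46.98)/(59 − 18) = 0.41, so p = 39.6 + 0.41q.
Competitive equilibrium: 77.7 − 0.57q = 39.6 + 0.41q → q* = 38.87755, p* = 55.5398.
With the tax, the buyer price exceeds the seller price by 8.6: (77.7 − 0.57q) − (39.6 + 0.41q) = 8.6 → q' = 30.10204.
Δq = 38.87755 − 30.10204 = 8.77551; the wedge equals the tax, 8.6.
Welfare loss = ½ × 8.77551 × 8.6 = 37.73.

37.73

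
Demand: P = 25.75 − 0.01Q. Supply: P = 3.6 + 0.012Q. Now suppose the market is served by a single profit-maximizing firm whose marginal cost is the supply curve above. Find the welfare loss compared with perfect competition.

1088.92

Competitive equilibrium: 25.75 − 0.01Q = 3.6 + 0.012Q → Q* = 1006.81818, P* = 15.68182.
Marginal revenue: MR = 25.75 − 0.02Q. Set MR = MC: 25.75 − 0.02Q = 3.6 + 0.012Q → Q_m = 692.1875.
Price P_m = 25.75 − 0.01·692.1875 = 18.82813; MC(Q_m) = 3.6 + 0.012·692.1875 = 11.90625.
Competitive Q* = 1006.81818, so ΔQ = 314.63068; wedge = 18.82813 − 11.90625 = 6.92188.
DWL = ½ × 314.63068 × 6.92188 = 1088.92.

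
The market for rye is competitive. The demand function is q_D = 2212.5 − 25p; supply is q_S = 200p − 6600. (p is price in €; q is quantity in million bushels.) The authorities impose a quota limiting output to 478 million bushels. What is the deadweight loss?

In inverse form: demand p = 88.5 − 0.04q, supply p = 33 + 0.005q.
Competitive equilibrium: 88.5 − 0.04q = 33 + 0.005q → q* = 1233.3333, p* = 39.1667.
At q = 478: demand price = 88.5 − 0.04·478 = 69.38; supply price = 33 + 0.005·478 = 35.39.
Δq = 1233.3333 − 478 = 755.3333; wedge = 69.38 − 35.39 = 33.99.
Deadweight loss = ½ × 755.3333 × 33.99 = €12836.89 million.

€12836.89 million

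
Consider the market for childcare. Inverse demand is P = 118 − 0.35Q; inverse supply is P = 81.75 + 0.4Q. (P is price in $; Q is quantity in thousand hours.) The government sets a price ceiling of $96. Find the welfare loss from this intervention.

$60.56 thousand

Competitive equilibrium: 118 − 0.35Q = 81.75 + 0.4Q → Q* = 48.3333, P* = 101.0833.
At the ceiling P = 96, quantity supplied = (96 − 81.75)/0.4 = 35.625.
Willingness to pay at Q' = 35.625: 118 − 0.35·35.625 = 105.5313.
ΔQ = 48.3333 − 35.625 = 12.7083; wedge = 105.5313 − 96 = 9.5313.
Welfare loss = ½ × 12.7083 × 9.5313 = $60.56 thousand.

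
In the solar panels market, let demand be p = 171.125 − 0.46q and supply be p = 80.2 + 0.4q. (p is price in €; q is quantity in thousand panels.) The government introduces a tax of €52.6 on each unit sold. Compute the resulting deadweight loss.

€1608.58 thousand

Competitive equilibrium: 171.125 − 0.46q = 80.2 + 0.4q → q* = 105.7267, p* = 122.4907.
With the tax, the buyer price exceeds the seller price by 52.6: (171.125 − 0.46q) − (80.2 + 0.4q) = 52.6 → q' = 44.564.
Δq = 105.7267 − 44.564 = 61.1627; the wedge equals the tax, 52.6.
Deadweight loss = ½ × 61.1627 × 52.6 = €1608.58 thousand.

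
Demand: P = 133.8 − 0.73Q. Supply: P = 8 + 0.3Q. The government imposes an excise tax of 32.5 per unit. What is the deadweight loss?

Competitive equilibrium: 133.8 − 0.73Q = 8 + 0.3Q → Q* = 122.1359, P* = 44.6408.
With the tax, the buyer price exceeds the seller price by 32.5: (133.8 − 0.73Q) − (8 + 0.3Q) = 32.5 → Q' = 90.5825.
ΔQ = 122.1359 − 90.5825 = 31.5534; the wedge equals the tax, 32.5.
DWL = ½ × 31.5534 × 32.5 = 512.74.

512.74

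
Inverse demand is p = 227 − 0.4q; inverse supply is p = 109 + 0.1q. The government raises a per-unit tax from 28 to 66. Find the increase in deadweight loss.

Competitive equilibrium: 227 − 0.4q = 109 + 0.1q → q* = 236, p* = 132.6.
For a per-unit tax t: Δq = t/0.5, so DWL = ½·t·(t/0.5) = t²/1.
At t = 28: DWL = 784. At t = 66: DWL = 4356.
Increase = 4356 − 784 = 3572.

3572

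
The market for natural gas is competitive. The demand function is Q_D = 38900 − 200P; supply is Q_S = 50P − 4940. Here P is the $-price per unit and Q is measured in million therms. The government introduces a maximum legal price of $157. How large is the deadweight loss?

$10534.05 million

In inverse form: demand P = 194.5 − 0.005Q, supply P = 98.8 + 0.02Q.
Competitive equilibrium: 194.5 − 0.005Q = 98.8 + 0.02Q → Q* = 3828, P* = 175.36.
At the ceiling P = 157, quantity supplied = (157 − 98.8)/0.02 = 2910.
Willingness to pay at Q' = 2910: 194.5 − 0.005·2910 = 179.95.
ΔQ = 3828 − 2910 = 918; wedge = 179.95 − 157 = 22.95.
DWL = ½ × 918 × 22.95 = $10534.05 million.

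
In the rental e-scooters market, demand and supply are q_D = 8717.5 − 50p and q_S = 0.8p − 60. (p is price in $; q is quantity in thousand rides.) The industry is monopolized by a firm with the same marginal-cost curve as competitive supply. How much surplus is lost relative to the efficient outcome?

In inverse form: demand p = 174.35 − 0.02q, supply p = 75 + 1.25q.
Competitive equilibrium: 174.35 − 0.02q = 75 + 1.25q → q* = 78.2283, p* = 172.7854.
Marginal revenue: MR = 174.35 − 0.04q. Set MR = MC: 174.35 − 0.04q = 75 + 1.25q → q_m = 77.0155.
Price p_m = 174.35 − 0.02·77.0155 = 172.8097; MC(q_m) = 75 + 1.25·77.0155 = 171.2694.
Competitive q* = 78.2283, so Δq = 1.2128; wedge = 172.8097 − 171.2694 = 1.5403.
Deadweight loss = ½ × 1.2128 × 1.5403 = $0.93 thousand.

$0.93 thousand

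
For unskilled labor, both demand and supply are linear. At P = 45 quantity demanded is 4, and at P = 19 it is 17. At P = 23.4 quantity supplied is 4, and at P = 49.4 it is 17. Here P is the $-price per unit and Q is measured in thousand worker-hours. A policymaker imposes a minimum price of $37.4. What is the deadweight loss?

$5.12 thousand

Demand slope = (19 − 45)/(17 − 4) = −2, so P = 53 − 2Q.
Supply slope = (49.4 − 23.4)/(17 − 4) = 2, so P = 15.4 + 2Q.
Competitive equilibrium: 53 − 2Q = 15.4 + 2Q → Q* = 9.4, P* = 34.2.
At the floor P = 37.4, quantity demanded = (53 − 37.4)/2 = 7.8.
Sellers' marginal cost at Q' = 7.8: 15.4 + 2·7.8 = 31.
ΔQ = 9.4 − 7.8 = 1.6; wedge = 37.4 − 31 = 6.4.
Deadweight loss = ½ × 1.6 × 6.4 = $5.12 thousand.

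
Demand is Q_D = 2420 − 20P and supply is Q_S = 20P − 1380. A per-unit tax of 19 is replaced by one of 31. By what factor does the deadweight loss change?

2.662

In inverse form: demand P = 121 − 0.05Q, supply P = 69 + 0.05Q.
Competitive equilibrium: 121 − 0.05Q = 69 + 0.05Q → Q* = 520, P* = 95.
For a per-unit tax t: ΔQ = t/0.1, so DWL = ½·t·(t/0.1) = t²/0.2.
At t = 19: DWL = 1805. At t = 31: DWL = 4805.
Ratio = (31/19)² = 2.662.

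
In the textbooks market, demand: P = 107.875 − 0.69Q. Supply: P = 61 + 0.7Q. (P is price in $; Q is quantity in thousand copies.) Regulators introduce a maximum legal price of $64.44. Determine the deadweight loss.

Competitive equilibrium: 107.875 − 0.69Q = 61 + 0.7Q → Q* = 33.723, P* = 84.6061.
At the ceiling P = 64.44, quantity supplied = (64.44 − 61)/0.7 = 4.9143.
Willingness to pay at Q' = 4.9143: 107.875 − 0.69·4.9143 = 104.4841.
ΔQ = 33.723 − 4.9143 = 28.8087; wedge = 104.4841 − 64.44 = 40.0441.
DWL = ½ × 28.8087 × 40.0441 = $576.81 thousand.

$576.81 thousand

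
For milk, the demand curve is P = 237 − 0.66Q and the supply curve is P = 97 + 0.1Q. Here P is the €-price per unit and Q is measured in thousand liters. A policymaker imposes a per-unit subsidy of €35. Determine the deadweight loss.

Competitive equilibrium: 237 − 0.66Q = 97 + 0.1Q → Q* = 184.2105, P* = 115.4211.
The subsidy lowers effective supply by 35: P = 62 + 0.1Q.
New quantity: 237 − 0.66Q = 62 + 0.1Q → Q' = 230.2632.
Overproduction ΔQ = 230.2632 − 184.2105 = 46.0527; wedge = subsidy = 35.
Welfare loss = ½ × 46.0527 × 35 = €805.92 thousand.

€805.92 thousand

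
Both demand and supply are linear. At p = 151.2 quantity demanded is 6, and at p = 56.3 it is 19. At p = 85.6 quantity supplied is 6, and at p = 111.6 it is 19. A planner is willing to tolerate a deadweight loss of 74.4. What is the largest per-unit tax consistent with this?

37.2

Demand slope = (56.3 − 151.2)/(19 − 6) = −7.3, so p = 195 − 7.3q.
Supply slope = (111.6 − 85.6)/(19 − 6) = 2, so p = 73.6 + 2q.
Competitive equilibrium: 195 − 7.3q = 73.6 + 2q → q* = 13.0538, p* = 99.7075.
A tax t gives Δq = t/9.3 and wedge t, so DWL = t²/18.6.
t²/18.6 = 74.4 → t² = 1383.84 → t = 37.2.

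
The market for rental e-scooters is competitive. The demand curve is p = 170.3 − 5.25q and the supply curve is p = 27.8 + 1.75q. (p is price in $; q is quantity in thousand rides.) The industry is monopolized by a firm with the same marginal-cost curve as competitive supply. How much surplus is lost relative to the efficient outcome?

Competitive equilibrium: 170.3 − 5.25q = 27.8 + 1.75q → q* = 20.35714, p* = 63.425.
Marginal revenue: MR = 170.3 − 10.5q. Set MR = MC: 170.3 − 10.5q = 27.8 + 1.75q → q_m = 11.63265.
Price p_m = 170.3 − 5.25·11.63265 = 109.22859; MC(q_m) = 27.8 + 1.75·11.63265 = 48.15714.
Competitive q* = 20.35714, so Δq = 8.72449; wedge = 109.22859 − 48.15714 = 61.07145.
DWL = ½ × 8.72449 × 61.07145 = $266.41 thousand.

$266.41 thousand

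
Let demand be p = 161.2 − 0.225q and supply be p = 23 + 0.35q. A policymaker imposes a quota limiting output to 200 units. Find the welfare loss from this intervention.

Competitive equilibrium: 161.2 − 0.225q = 23 + 0.35q → q* = 240.3478, p* = 107.1217.
At q = 200: demand price = 161.2 − 0.225·200 = 116.2; supply price = 23 + 0.35·200 = 93.
Δq = 240.3478 − 200 = 40.3478; wedge = 116.2 − 93 = 23.2.
DWL = ½ × 40.3478 × 23.2 = 468.03.

468.03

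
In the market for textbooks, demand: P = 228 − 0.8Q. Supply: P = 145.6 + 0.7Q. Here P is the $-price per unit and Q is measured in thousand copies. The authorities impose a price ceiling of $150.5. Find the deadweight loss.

Competitive equilibrium: 228 − 0.8Q = 145.6 + 0.7Q → Q* = 54.9333, P* = 184.0533.
At the ceiling P = 150.5, quantity supplied = (150.5 − 145.6)/0.7 = 7.
Willingness to pay at Q' = 7: 228 − 0.8·7 = 222.4.
ΔQ = 54.9333 − 7 = 47.9333; wedge = 222.4 − 150.5 = 71.9.
Deadweight loss = ½ × 47.9333 × 71.9 = $1723.20 thousand.

$1723.20 thousand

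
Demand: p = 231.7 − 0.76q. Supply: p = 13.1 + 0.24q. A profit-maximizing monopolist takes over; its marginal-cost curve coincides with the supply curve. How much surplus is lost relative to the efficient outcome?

4455.25

Competitive equilibrium: 231.7 − 0.76q = 13.1 + 0.24q → q* = 218.6, p* = 65.564.
Marginal revenue: MR = 231.7 − 1.52q. Set MR = MC: 231.7 − 1.52q = 13.1 + 0.24q → q_m = 124.20455.
Price p_m = 231.7 − 0.76·124.20455 = 137.30454; MC(q_m) = 13.1 + 0.24·124.20455 = 42.90909.
Competitive q* = 218.6, so Δq = 94.39545; wedge = 137.30454 − 42.90909 = 94.39545.
Welfare loss = ½ × 94.39545 × 94.39545 = 4455.25.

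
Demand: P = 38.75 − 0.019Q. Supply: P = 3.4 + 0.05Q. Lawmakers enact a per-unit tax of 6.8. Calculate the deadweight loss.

335.07

Competitive equilibrium: 38.75 − 0.019Q = 3.4 + 0.05Q → Q* = 512.3188, P* = 29.0159.
With the tax, the buyer price exceeds the seller price by 6.8: (38.75 − 0.019Q) − (3.4 + 0.05Q) = 6.8 → Q' = 413.7681.
ΔQ = 512.3188 − 413.7681 = 98.5507; the wedge equals the tax, 6.8.
Deadweight loss = ½ × 98.5507 × 6.8 = 335.07.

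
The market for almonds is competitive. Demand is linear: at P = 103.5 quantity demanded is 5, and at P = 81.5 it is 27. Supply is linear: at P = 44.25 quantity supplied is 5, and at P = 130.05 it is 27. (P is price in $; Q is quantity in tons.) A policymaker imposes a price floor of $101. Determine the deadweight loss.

Demand slope = (81.5 − 103.5)/(27 − 5) = −1, so P = 108.5 − Q.
Supply slope = (130.05 − 44.25)/(27 − 5) = 3.9, so P = 24.75 + 3.9Q.
Competitive equilibrium: 108.5 − Q = 24.75 + 3.9Q → Q* = 17.0918, P* = 91.4082.
At the floor P = 101, quantity demanded = (108.5 − 101)/1 = 7.5.
Sellers' marginal cost at Q' = 7.5: 24.75 + 3.9·7.5 = 54.
ΔQ = 17.0918 − 7.5 = 9.5918; wedge = 101 − 54 = 47.
DWL = ½ × 9.5918 × 47 = $225.41.

$225.41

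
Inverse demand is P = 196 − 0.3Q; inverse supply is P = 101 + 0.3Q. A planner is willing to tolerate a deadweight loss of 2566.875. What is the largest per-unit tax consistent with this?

Competitive equilibrium: 196 − 0.3Q = 101 + 0.3Q → Q* = 158.3333, P* = 148.5.
A tax t gives ΔQ = t/0.6 and wedge t, so DWL = t²/1.2.
t²/1.2 = 2566.875 → t² = 3080.25 → t = 55.5.

55.5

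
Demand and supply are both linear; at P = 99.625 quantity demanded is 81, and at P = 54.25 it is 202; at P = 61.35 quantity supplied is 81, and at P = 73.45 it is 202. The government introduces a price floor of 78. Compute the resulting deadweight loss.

Demand slope = (54.25 − 99.625)/(202 − 81) = −0.375, so P = 130 − 0.375Q.
Supply slope = (73.45 − 61.35)/(202 − 81) = 0.1, so P = 53.25 + 0.1Q.
Competitive equilibrium: 130 − 0.375Q = 53.25 + 0.1Q → Q* = 161.5789, P* = 69.4079.
At the floor P = 78, quantity demanded = (130 − 78)/0.375 = 138.6667.
Sellers' marginal cost at Q' = 138.6667: 53.25 + 0.1·138.6667 = 67.1167.
ΔQ = 161.5789 − 138.6667 = 22.9122; wedge = 78 − 67.1167 = 10.8833.
Welfare loss = ½ × 22.9122 × 10.8833 = 124.68.

124.68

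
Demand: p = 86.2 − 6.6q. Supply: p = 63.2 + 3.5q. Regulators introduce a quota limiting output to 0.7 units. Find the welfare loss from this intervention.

12.56

Competitive equilibrium: 86.2 − 6.6q = 63.2 + 3.5q → q* = 2.2772, p* = 71.1703.
At q = 0.7: demand price = 86.2 − 6.6·0.7 = 81.58; supply price = 63.2 + 3.5·0.7 = 65.65.
Δq = 2.2772 − 0.7 = 1.5772; wedge = 81.58 − 65.65 = 15.93.
The triangle = ½ × 1.5772 × 15.93 = 12.56.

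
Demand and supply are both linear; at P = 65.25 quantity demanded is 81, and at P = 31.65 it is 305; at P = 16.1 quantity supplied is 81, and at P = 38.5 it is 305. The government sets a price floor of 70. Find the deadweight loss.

Demand slope = (31.65 − 65.25)/(305 − 81) = −0.15, so P = 77.4 − 0.15Q.
Supply slope = (38.5 − 16.1)/(305 − 81) = 0.1, so P = 8 + 0.1Q.
Competitive equilibrium: 77.4 − 0.15Q = 8 + 0.1Q → Q* = 277.6, P* = 35.76.
At the floor P = 70, quantity demanded = (77.4 − 70)/0.15 = 49.3333.
Sellers' marginal cost at Q' = 49.3333: 8 + 0.1·49.3333 = 12.9333.
ΔQ = 277.6 − 49.3333 = 228.2667; wedge = 70 − 12.9333 = 57.0667.
DWL = ½ × 228.2667 × 57.0667 = 6513.21.

6513.21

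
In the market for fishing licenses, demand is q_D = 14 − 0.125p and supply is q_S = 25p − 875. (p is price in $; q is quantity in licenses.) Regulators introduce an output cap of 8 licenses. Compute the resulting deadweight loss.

In inverse form: demand p = 112 − 8q, supply p = 35 + 0.04q.
Competitive equilibrium: 112 − 8q = 35 + 0.04q → q* = 9.5771, p* = 35.3831.
At q = 8: demand price = 112 − 8·8 = 48; supply price = 35 + 0.04·8 = 35.32.
Δq = 9.5771 − 8 = 1.5771; wedge = 48 − 35.32 = 12.68.
The triangle = ½ × 1.5771 × 12.68 = $10.

$10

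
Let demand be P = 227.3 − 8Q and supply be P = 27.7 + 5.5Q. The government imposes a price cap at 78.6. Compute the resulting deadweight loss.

Competitive equilibrium: 227.3 − 8Q = 27.7 + 5.5Q → Q* = 14.7852, P* = 109.0185.
At the ceiling P = 78.6, quantity supplied = (78.6 − 27.7)/5.5 = 9.2545.
Willingness to pay at Q' = 9.2545: 227.3 − 8·9.2545 = 153.264.
ΔQ = 14.7852 − 9.2545 = 5.5307; wedge = 153.264 − 78.6 = 74.664.
The triangle = ½ × 5.5307 × 74.664 = 206.47.

206.47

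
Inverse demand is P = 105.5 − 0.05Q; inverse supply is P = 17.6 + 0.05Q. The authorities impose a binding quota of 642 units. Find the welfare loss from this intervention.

2808.45

Competitive equilibrium: 105.5 − 0.05Q = 17.6 + 0.05Q → Q* = 879, P* = 61.55.
At Q = 642: demand price = 105.5 − 0.05·642 = 73.4; supply price = 17.6 + 0.05·642 = 49.7.
ΔQ = 879 − 642 = 237; wedge = 73.4 − 49.7 = 23.7.
DWL = ½ × 237 × 23.7 = 2808.45.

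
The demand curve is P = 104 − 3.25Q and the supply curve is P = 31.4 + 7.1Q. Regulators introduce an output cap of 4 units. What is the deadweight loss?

Competitive equilibrium: 104 − 3.25Q = 31.4 + 7.1Q → Q* = 7.0145, P* = 81.2029.
At Q = 4: demand price = 104 − 3.25·4 = 91; supply price = 31.4 + 7.1·4 = 59.8.
ΔQ = 7.0145 − 4 = 3.0145; wedge = 91 − 59.8 = 31.2.
Deadweight loss = ½ × 3.0145 × 31.2 = 47.03.

47.03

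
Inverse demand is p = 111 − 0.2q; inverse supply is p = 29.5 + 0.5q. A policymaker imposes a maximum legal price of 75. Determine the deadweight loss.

Competitive equilibrium: 111 − 0.2q = 29.5 + 0.5q → q* = 116.4286, p* = 87.7143.
At the ceiling p = 75, quantity supplied = (75 − 29.5)/0.5 = 91.
Willingness to pay at q' = 91: 111 − 0.2·91 = 92.8.
Δq = 116.4286 − 91 = 25.4286; wedge = 92.8 − 75 = 17.8.
Deadweight loss = ½ × 25.4286 × 17.8 = 226.31.

226.31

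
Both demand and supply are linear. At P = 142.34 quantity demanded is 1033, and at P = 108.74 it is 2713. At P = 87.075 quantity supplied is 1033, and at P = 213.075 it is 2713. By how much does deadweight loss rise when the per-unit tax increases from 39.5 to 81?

26319.74

Demand slope = (108.74 − 142.34)/(2713 − 1033) = −0.02, so P = 163 − 0.02Q.
Supply slope = (213.075 − 87.075)/(2713 − 1033) = 0.075, so P = 9.6 + 0.075Q.
Competitive equilibrium: 163 − 0.02Q = 9.6 + 0.075Q → Q* = 1614.7368, P* = 130.7053.
For a per-unit tax t: ΔQ = t/0.095, so DWL = ½·t·(t/0.095) = t²/0.19.
At t = 39.5: DWL = 8211.842. At t = 81: DWL = 34531.579.
Increase = 34531.579 − 8211.842 = 26319.74.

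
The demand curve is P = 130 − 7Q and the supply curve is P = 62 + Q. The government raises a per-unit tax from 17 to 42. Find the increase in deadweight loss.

Competitive equilibrium: 130 − 7Q = 62 + Q → Q* = 8.5, P* = 70.5.
For a per-unit tax t: ΔQ = t/8, so DWL = ½·t·(t/8) = t²/16.
At t = 17: DWL = 18.063. At t = 42: DWL = 110.25.
Increase = 110.25 − 18.063 = 92.19.

92.19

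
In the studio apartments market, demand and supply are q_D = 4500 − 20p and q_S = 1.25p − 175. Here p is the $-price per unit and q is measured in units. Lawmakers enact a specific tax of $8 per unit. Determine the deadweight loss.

In inverse form: demand p = 225 − 0.05q, supply p = 140 + 0.8q.
Competitive equilibrium: 225 − 0.05q = 140 + 0.8q → q* = 100, p* = 220.
With the tax, the buyer price exceeds the seller price by 8: (225 − 0.05q) − (140 + 0.8q) = 8 → q' = 90.5882.
Δq = 100 − 90.5882 = 9.4118; the wedge equals the tax, 8.
DWL = ½ × 9.4118 × 8 = $37.65.

$37.65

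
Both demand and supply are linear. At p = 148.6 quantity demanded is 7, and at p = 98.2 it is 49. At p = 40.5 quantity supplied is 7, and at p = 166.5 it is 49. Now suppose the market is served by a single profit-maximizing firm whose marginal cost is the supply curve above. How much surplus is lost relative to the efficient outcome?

111.15

Demand slope = (98.2 − 148.6)/(49 − 7) = −1.2, so p = 157 − 1.2q.
Supply slope = (166.5 − 40.5)/(49 − 7) = 3, so p = 19.5 + 3q.
Competitive equilibrium: 157 − 1.2q = 19.5 + 3q → q* = 32.7381, p* = 117.7143.
Marginal revenue: MR = 157 − 2.4q. Set MR = MC: 157 − 2.4q = 19.5 + 3q → q_m = 25.463.
Price p_m = 157 − 1.2·25.463 = 126.4444; MC(q_m) = 19.5 + 3·25.463 = 95.889.
Competitive q* = 32.7381, so Δq = 7.2751; wedge = 126.4444 − 95.889 = 30.5554.
DWL = ½ × 7.2751 × 30.5554 = 111.15.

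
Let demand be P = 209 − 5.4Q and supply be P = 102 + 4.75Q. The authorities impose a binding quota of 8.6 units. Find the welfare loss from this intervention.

Competitive equilibrium: 209 − 5.4Q = 102 + 4.75Q → Q* = 10.5419, P* = 152.0739.
At Q = 8.6: demand price = 209 − 5.4·8.6 = 162.56; supply price = 102 + 4.75·8.6 = 142.85.
ΔQ = 10.5419 − 8.6 = 1.9419; wedge = 162.56 − 142.85 = 19.71.
DWL = ½ × 1.9419 × 19.71 = 19.14.

19.14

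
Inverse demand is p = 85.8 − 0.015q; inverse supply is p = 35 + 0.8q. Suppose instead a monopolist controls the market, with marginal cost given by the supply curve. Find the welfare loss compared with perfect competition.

Competitive equilibrium: 85.8 − 0.015q = 35 + 0.8q → q* = 62.3313, p* = 84.865.
Marginal revenue: MR = 85.8 − 0.03q. Set MR = MC: 85.8 − 0.03q = 35 + 0.8q → q_m = 61.2048.
Price p_m = 85.8 − 0.015·61.2048 = 84.8819; MC(q_m) = 35 + 0.8·61.2048 = 83.9638.
Competitive q* = 62.3313, so Δq = 1.1265; wedge = 84.8819 − 83.9638 = 0.9181.
DWL = ½ × 1.1265 × 0.9181 = 0.52.

0.52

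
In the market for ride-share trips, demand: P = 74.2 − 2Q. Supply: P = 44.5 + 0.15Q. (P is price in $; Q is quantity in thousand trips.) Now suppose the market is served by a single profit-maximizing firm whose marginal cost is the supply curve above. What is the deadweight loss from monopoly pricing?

$47.64 thousand

Competitive equilibrium: 74.2 − 2Q = 44.5 + 0.15Q → Q* = 13.814, P* = 46.5721.
Marginal revenue: MR = 74.2 − 4Q. Set MR = MC: 74.2 − 4Q = 44.5 + 0.15Q → Q_m = 7.1566.
Price P_m = 74.2 − 2·7.1566 = 59.8868; MC(Q_m) = 44.5 + 0.15·7.1566 = 45.5735.
Competitive Q* = 13.814, so ΔQ = 6.6574; wedge = 59.8868 − 45.5735 = 14.3133.
The triangle = ½ × 6.6574 × 14.3133 = $47.64 thousand.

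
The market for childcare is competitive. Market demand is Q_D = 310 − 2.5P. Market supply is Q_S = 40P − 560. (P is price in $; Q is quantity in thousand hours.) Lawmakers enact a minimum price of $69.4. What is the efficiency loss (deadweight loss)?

In inverse form: demand P = 124 − 0.4Q, supply P = 14 + 0.025Q.
Competitive equilibrium: 124 − 0.4Q = 14 + 0.025Q → Q* = 258.8235, P* = 20.4706.
At the floor P = 69.4, quantity demanded = (124 − 69.4)/0.4 = 136.5.
Sellers' marginal cost at Q' = 136.5: 14 + 0.025·136.5 = 17.4125.
ΔQ = 258.8235 − 136.5 = 122.3235; wedge = 69.4 − 17.4125 = 51.9875.
DWL = ½ × 122.3235 × 51.9875 = $3179.65 thousand.

$3179.65 thousand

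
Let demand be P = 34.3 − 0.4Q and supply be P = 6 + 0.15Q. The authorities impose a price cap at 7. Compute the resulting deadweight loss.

551.64

Competitive equilibrium: 34.3 − 0.4Q = 6 + 0.15Q → Q* = 51.4545, P* = 13.7182.
At the ceiling P = 7, quantity supplied = (7 − 6)/0.15 = 6.6667.
Willingness to pay at Q' = 6.6667: 34.3 − 0.4·6.6667 = 31.6333.
ΔQ = 51.4545 − 6.6667 = 44.7878; wedge = 31.6333 − 7 = 24.6333.
Welfare loss = ½ × 44.7878 × 24.6333 = 551.64.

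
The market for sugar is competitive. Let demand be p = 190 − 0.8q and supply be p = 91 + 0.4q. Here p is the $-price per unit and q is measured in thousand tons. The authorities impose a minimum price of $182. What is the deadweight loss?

$3153.75 thousand

Competitive equilibrium: 190 − 0.8q = 91 + 0.4q → q* = 82.5, p* = 124.
At the floor p = 182, quantity demanded = (190 − 182)/0.8 = 10.
Sellers' marginal cost at q' = 10: 91 + 0.4·10 = 95.
Δq = 82.5 − 10 = 72.5; wedge = 182 − 95 = 87.
Deadweight loss = ½ × 72.5 × 87 = $3153.75 thousand.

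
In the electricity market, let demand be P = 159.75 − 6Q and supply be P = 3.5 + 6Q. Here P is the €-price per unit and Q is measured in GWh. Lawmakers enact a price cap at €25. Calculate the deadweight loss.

Competitive equilibrium: 159.75 − 6Q = 3.5 + 6Q → Q* = 13.0208, P* = 81.625.
At the ceiling P = 25, quantity supplied = (25 − 3.5)/6 = 3.5833.
Willingness to pay at Q' = 3.5833: 159.75 − 6·3.5833 = 138.2502.
ΔQ = 13.0208 − 3.5833 = 9.4375; wedge = 138.2502 − 25 = 113.2502.
DWL = ½ × 9.4375 × 113.2502 = €534.40.

€534.40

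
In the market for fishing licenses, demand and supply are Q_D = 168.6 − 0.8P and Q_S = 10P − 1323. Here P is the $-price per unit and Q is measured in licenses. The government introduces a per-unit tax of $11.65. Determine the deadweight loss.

In inverse form: demand P = 210.75 − 1.25Q, supply P = 132.3 + 0.1Q.
Competitive equilibrium: 210.75 − 1.25Q = 132.3 + 0.1Q → Q* = 58.1111, P* = 138.1111.
With the tax, the buyer price exceeds the seller price by 11.65: (210.75 − 1.25Q) − (132.3 + 0.1Q) = 11.65 → Q' = 49.4815.
ΔQ = 58.1111 − 49.4815 = 8.6296; the wedge equals the tax, 11.65.
Deadweight loss = ½ × 8.6296 × 11.65 = $50.27.

$50.27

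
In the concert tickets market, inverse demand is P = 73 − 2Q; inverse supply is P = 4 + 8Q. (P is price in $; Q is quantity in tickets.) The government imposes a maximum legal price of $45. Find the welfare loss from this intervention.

Competitive equilibrium: 73 − 2Q = 4 + 8Q → Q* = 6.9, P* = 59.2.
At the ceiling P = 45, quantity supplied = (45 − 4)/8 = 5.125.
Willingness to pay at Q' = 5.125: 73 − 2·5.125 = 62.75.
ΔQ = 6.9 − 5.125 = 1.775; wedge = 62.75 − 45 = 17.75.
Welfare loss = ½ × 1.775 × 17.75 = $15.75.

$15.75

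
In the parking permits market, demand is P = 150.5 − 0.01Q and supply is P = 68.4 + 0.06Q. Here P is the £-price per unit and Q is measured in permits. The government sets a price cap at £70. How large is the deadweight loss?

Competitive equilibrium: 150.5 − 0.01Q = 68.4 + 0.06Q → Q* = 1172.85714, P* = 138.77143.
At the ceiling P = 70, quantity supplied = (70 − 68.4)/0.06 = 26.66667.
Willingness to pay at Q' = 26.66667: 150.5 − 0.01·26.66667 = 150.23333.
ΔQ = 1172.85714 − 26.66667 = 1146.19047; wedge = 150.23333 − 70 = 80.23333.
The triangle = ½ × 1146.19047 × 80.23333 = £45981.34.

£45981.34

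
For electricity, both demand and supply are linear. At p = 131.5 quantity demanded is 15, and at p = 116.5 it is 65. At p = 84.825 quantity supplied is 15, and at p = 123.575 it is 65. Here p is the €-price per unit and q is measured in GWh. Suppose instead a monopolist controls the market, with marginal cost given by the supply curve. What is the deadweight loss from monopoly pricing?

€87.32

Demand slope = (116.5 − 131.5)/(65 − 15) = −0.3, so p = 136 − 0.3q.
Supply slope = (123.575 − 84.825)/(65 − 15) = 0.775, so p = 73.2 + 0.775q.
Competitive equilibrium: 136 − 0.3q = 73.2 + 0.775q → q* = 58.4186, p* = 118.4744.
Marginal revenue: MR = 136 − 0.6q. Set MR = MC: 136 − 0.6q = 73.2 + 0.775q → q_m = 45.6727.
Price p_m = 136 − 0.3·45.6727 = 122.2982; MC(q_m) = 73.2 + 0.775·45.6727 = 108.5963.
Competitive q* = 58.4186, so Δq = 12.7459; wedge = 122.2982 − 108.5963 = 13.7019.
Deadweight loss = ½ × 12.7459 × 13.7019 = €87.32.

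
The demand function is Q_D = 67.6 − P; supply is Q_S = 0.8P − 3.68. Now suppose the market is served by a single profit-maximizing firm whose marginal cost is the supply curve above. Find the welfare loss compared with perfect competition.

83.50

In inverse form: demand P = 67.6 − Q, supply P = 4.6 + 1.25Q.
Competitive equilibrium: 67.6 − Q = 4.6 + 1.25Q → Q* = 28, P* = 39.6.
Marginal revenue: MR = 67.6 − 2Q. Set MR = MC: 67.6 − 2Q = 4.6 + 1.25Q → Q_m = 19.3846.
Price P_m = 67.6 − 1·19.3846 = 48.2154; MC(Q_m) = 4.6 + 1.25·19.3846 = 28.8308.
Competitive Q* = 28, so ΔQ = 8.6154; wedge = 48.2154 − 28.8308 = 19.3846.
Welfare loss = ½ × 8.6154 × 19.3846 = 83.50.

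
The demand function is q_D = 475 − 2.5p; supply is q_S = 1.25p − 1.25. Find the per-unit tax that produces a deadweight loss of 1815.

In inverse form: demand p = 190 − 0.4q, supply p = 1 + 0.8q.
Competitive equilibrium: 190 − 0.4q = 1 + 0.8q → q* = 157.5, p* = 127.
A tax t gives Δq = t/1.2 and wedge t, so DWL = t²/2.4.
t²/2.4 = 1815 → t² = 4356 → t = 66.

66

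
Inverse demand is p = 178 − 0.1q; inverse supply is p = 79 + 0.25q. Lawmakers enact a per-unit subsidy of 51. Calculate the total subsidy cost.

21857.14

Competitive equilibrium: 178 − 0.1q = 79 + 0.25q → q* = 282.8571, p* = 149.7143.
The subsidy lowers effective supply by 51: p = 28 + 0.25q.
New quantity: 178 − 0.1q = 28 + 0.25q → q' = 428.5714.
Total subsidy cost = 51 × 428.5714 = 21857.14.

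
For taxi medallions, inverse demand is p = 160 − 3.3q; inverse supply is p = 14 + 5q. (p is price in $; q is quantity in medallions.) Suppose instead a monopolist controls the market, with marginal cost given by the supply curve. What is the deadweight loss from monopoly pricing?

$103.92

Competitive equilibrium: 160 − 3.3q = 14 + 5q → q* = 17.5904, p* = 101.9518.
Marginal revenue: MR = 160 − 6.6q. Set MR = MC: 160 − 6.6q = 14 + 5q → q_m = 12.5862.
Price p_m = 160 − 3.3·12.5862 = 118.4655; MC(q_m) = 14 + 5·12.5862 = 76.931.
Competitive q* = 17.5904, so Δq = 5.0042; wedge = 118.4655 − 76.931 = 41.5345.
The triangle = ½ × 5.0042 × 41.5345 = $103.92.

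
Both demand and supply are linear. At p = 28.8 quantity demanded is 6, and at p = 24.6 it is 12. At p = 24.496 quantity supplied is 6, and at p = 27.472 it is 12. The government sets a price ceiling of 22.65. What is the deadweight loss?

Demand slope = (24.6 − 28.8)/(12 − 6) = −0.7, so p = 33 − 0.7q.
Supply slope = (27.472 − 24.496)/(12 − 6) = 0.496, so p = 21.52 + 0.496q.
Competitive equilibrium: 33 − 0.7q = 21.52 + 0.496q → q* = 9.5987, p* = 26.2809.
At the ceiling p = 22.65, quantity supplied = (22.65 − 21.52)/0.496 = 2.2782.
Willingness to pay at q' = 2.2782: 33 − 0.7·2.2782 = 31.4053.
Δq = 9.5987 − 2.2782 = 7.3205; wedge = 31.4053 − 22.65 = 8.7553.
DWL = ½ × 7.3205 × 8.7553 = 32.05.

32.05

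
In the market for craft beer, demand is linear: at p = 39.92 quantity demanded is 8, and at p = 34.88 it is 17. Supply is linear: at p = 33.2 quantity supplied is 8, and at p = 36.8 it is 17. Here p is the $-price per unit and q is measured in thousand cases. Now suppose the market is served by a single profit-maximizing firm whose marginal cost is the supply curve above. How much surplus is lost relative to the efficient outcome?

$14.66 thousand

Demand slope = (34.88 − 39.92)/(17 − 8) = −0.56, so p = 44.4 − 0.56q.
Supply slope = (36.8 − 33.2)/(17 − 8) = 0.4, so p = 30 + 0.4q.
Competitive equilibrium: 44.4 − 0.56q = 30 + 0.4q → q* = 15, p* = 36.
Marginal revenue: MR = 44.4 − 1.12q. Set MR = MC: 44.4 − 1.12q = 30 + 0.4q → q_m = 9.4737.
Price p_m = 44.4 − 0.56·9.4737 = 39.0947; MC(q_m) = 30 + 0.4·9.4737 = 33.7895.
Competitive q* = 15, so Δq = 5.5263; wedge = 39.0947 − 33.7895 = 5.3052.
Welfare loss = ½ × 5.5263 × 5.3052 = $14.66 thousand.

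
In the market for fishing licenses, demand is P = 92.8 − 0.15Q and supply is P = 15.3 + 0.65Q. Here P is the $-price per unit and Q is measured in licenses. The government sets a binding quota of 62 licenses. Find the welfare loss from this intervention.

Competitive equilibrium: 92.8 − 0.15Q = 15.3 + 0.65Q → Q* = 96.875, P* = 78.2688.
At Q = 62: demand price = 92.8 − 0.15·62 = 83.5; supply price = 15.3 + 0.65·62 = 55.6.
ΔQ = 96.875 − 62 = 34.875; wedge = 83.5 − 55.6 = 27.9.
The triangle = ½ × 34.875 × 27.9 = $486.51.

$486.51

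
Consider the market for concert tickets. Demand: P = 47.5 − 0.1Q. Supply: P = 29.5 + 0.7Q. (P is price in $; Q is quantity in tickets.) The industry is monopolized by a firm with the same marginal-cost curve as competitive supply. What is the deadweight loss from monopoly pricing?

$2.50

Competitive equilibrium: 47.5 − 0.1Q = 29.5 + 0.7Q → Q* = 22.5, P* = 45.25.
Marginal revenue: MR = 47.5 − 0.2Q. Set MR = MC: 47.5 − 0.2Q = 29.5 + 0.7Q → Q_m = 20.
Price P_m = 47.5 − 0.1·20 = 45.5; MC(Q_m) = 29.5 + 0.7·20 = 43.5.
Competitive Q* = 22.5, so ΔQ = 2.5; wedge = 45.5 − 43.5 = 2.
The triangle = ½ × 2.5 × 2 = $2.50.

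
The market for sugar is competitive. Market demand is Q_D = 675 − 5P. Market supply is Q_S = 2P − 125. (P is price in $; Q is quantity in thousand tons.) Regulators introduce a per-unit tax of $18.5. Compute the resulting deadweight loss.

$244.46 thousand

In inverse form: demand P = 135 − 0.2Q, supply P = 62.5 + 0.5Q.
Competitive equilibrium: 135 − 0.2Q = 62.5 + 0.5Q → Q* = 103.5714, P* = 114.2857.
With the tax, the buyer price exceeds the seller price by 18.5: (135 − 0.2Q) − (62.5 + 0.5Q) = 18.5 → Q' = 77.1429.
ΔQ = 103.5714 − 77.1429 = 26.4285; the wedge equals the tax, 18.5.
DWL = ½ × 26.4285 × 18.5 = $244.46 thousand.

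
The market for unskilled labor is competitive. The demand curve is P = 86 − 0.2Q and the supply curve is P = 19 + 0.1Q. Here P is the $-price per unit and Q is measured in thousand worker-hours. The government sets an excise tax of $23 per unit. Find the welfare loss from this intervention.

Competitive equilibrium: 86 − 0.2Q = 19 + 0.1Q → Q* = 223.3333, P* = 41.3333.
With the tax, the buyer price exceeds the seller price by 23: (86 − 0.2Q) − (19 + 0.1Q) = 23 → Q' = 146.6667.
ΔQ = 223.3333 − 146.6667 = 76.6666; the wedge equals the tax, 23.
Welfare loss = ½ × 76.6666 × 23 = $881.67 thousand.

$881.67 thousand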